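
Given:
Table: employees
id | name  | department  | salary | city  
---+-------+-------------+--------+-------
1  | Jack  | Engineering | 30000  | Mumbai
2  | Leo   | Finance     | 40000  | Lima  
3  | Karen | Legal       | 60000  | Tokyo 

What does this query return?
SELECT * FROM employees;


SELECT * returns all 3 rows with all columns

3 rows:
1, Jack, Engineering, 30000, Mumbai
2, Leo, Finance, 40000, Lima
3, Karen, Legal, 60000, Tokyo


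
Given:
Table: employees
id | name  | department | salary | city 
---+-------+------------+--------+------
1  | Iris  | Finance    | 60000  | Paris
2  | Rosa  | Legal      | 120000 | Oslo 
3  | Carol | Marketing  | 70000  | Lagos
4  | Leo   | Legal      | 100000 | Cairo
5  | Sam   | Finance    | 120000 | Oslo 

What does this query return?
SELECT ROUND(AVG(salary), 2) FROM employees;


SUM(salary) = 470000
COUNT = 5
ROUND(AVG, 2) = ROUND(470000 / 5, 2) = 94000.0

94000.0


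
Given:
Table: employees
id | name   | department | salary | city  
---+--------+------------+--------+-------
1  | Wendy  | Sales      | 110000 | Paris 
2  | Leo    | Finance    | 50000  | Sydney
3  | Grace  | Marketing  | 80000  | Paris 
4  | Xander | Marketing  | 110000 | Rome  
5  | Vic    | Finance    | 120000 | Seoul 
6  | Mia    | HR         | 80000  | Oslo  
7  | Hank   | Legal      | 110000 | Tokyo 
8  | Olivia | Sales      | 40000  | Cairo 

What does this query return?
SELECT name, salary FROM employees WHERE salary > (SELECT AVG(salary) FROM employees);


Subquery: AVG(salary) = 87500.0
Filtering: salary > 87500.0
  Wendy (110000) -> MATCH
  Xander (110000) -> MATCH
  Vic (120000) -> MATCH
  Hank (110000) -> MATCH


4 rows:
Wendy, 110000
Xander, 110000
Vic, 120000
Hank, 110000


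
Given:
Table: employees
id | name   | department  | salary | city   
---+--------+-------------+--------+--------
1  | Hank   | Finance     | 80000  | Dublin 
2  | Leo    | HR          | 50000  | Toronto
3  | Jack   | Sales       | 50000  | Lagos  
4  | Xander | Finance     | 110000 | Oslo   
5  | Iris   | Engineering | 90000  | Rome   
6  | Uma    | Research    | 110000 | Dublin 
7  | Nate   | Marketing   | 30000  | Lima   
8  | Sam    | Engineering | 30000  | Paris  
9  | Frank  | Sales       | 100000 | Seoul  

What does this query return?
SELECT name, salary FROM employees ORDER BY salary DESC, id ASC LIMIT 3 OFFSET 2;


Sort by salary DESC (id ASC tiebreak), then skip 2 and take 3
Rows 3 through 5

3 rows:
Frank, 100000
Iris, 90000
Hank, 80000


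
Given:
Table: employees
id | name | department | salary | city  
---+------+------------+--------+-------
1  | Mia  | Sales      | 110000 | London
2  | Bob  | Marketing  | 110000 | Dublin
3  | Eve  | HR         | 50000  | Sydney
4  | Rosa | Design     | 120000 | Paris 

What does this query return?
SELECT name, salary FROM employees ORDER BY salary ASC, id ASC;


Sorting by salary ASC, then id ASC for ties

4 rows:
Eve, 50000
Mia, 110000
Bob, 110000
Rosa, 120000


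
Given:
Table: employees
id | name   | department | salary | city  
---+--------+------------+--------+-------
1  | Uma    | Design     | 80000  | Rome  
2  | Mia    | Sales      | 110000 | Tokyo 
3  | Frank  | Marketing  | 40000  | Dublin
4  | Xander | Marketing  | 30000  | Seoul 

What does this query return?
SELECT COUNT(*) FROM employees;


COUNT(*) counts all rows

4


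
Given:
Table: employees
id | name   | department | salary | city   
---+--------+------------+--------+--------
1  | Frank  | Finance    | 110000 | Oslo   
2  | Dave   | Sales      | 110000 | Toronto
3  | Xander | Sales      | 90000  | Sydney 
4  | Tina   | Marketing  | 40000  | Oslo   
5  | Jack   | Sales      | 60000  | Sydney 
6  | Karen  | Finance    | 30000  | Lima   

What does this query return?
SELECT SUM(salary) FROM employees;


SUM(salary) = 110000 + 110000 + 90000 + 40000 + 60000 + 30000 = 440000

440000


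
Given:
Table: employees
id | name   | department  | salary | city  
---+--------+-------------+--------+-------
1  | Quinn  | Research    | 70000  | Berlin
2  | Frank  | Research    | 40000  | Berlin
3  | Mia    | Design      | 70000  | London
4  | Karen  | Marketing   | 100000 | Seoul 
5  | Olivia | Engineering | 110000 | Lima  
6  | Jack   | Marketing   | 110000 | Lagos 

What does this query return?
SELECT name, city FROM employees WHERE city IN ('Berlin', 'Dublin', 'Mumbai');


Filtering: city IN ('Berlin', 'Dublin', 'Mumbai')
Matching: 2 rows

2 rows:
Quinn, Berlin
Frank, Berlin


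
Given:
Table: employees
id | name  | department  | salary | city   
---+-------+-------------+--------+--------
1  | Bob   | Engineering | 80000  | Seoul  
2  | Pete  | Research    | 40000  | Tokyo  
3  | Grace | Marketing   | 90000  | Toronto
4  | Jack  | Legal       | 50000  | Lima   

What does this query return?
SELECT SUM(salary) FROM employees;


SUM(salary) = 80000 + 40000 + 90000 + 50000 = 260000

260000


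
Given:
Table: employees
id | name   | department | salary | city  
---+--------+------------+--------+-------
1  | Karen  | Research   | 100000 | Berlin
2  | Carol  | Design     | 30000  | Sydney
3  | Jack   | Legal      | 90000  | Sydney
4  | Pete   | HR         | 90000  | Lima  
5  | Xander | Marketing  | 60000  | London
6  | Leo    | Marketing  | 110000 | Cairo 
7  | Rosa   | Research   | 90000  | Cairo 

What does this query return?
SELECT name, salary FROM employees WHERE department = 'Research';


Filtering: department = 'Research'
Matching rows: 2

2 rows:
Karen, 100000
Rosa, 90000


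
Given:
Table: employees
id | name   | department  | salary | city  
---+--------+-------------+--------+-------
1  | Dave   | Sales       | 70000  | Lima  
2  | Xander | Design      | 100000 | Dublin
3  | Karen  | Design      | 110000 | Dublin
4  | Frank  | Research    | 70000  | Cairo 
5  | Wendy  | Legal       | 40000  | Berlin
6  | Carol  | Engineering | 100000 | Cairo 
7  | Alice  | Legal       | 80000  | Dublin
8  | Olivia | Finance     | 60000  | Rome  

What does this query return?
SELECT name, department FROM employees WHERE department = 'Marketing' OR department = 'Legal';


Filtering: department = 'Marketing' OR 'Legal'
Matching: 2 rows

2 rows:
Wendy, Legal
Alice, Legal


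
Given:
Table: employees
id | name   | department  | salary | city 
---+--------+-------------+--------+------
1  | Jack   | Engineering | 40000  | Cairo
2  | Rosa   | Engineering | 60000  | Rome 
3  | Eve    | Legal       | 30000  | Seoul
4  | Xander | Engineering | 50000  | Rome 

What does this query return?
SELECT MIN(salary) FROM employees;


Salaries: 40000, 60000, 30000, 50000
MIN = 30000

30000


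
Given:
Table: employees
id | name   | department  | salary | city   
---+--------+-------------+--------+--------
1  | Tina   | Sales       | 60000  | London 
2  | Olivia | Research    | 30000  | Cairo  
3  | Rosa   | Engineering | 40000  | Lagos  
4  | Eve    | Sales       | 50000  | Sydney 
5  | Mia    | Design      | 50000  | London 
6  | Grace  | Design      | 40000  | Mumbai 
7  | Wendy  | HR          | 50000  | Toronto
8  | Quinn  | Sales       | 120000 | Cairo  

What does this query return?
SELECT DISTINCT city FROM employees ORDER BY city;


All 'city' values (row order): London, Cairo, Lagos, Sydney, London, Mumbai, Toronto, Cairo
Removing duplicates leaves 6 unique value(s).

6 values:
Cairo
Lagos
London
Mumbai
Sydney
Toronto


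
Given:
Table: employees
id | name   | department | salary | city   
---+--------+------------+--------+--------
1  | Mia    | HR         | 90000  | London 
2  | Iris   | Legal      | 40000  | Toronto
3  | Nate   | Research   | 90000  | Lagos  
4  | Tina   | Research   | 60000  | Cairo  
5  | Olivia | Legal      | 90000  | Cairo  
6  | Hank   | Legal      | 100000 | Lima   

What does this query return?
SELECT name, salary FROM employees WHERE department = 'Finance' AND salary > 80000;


Filtering: department = 'Finance' AND salary > 80000
Matching: 0 rows

Empty result set (0 rows)


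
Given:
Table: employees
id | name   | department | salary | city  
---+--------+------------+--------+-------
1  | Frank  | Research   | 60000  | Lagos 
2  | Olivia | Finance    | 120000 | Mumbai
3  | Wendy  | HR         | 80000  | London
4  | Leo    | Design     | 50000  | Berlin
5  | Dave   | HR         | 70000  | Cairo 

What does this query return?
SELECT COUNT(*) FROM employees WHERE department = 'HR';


Counting rows where department = 'HR'
  Wendy -> MATCH
  Dave -> MATCH


2


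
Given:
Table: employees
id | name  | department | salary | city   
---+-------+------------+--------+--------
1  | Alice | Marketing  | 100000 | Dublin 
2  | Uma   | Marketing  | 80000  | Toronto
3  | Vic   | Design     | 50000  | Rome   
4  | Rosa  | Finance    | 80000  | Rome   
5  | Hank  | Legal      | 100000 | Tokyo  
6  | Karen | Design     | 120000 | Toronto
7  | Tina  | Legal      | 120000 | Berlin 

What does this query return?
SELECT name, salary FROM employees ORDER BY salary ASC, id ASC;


Sorting by salary ASC, then id ASC for ties

7 rows:
Vic, 50000
Uma, 80000
Rosa, 80000
Alice, 100000
Hank, 100000
Karen, 120000
Tina, 120000


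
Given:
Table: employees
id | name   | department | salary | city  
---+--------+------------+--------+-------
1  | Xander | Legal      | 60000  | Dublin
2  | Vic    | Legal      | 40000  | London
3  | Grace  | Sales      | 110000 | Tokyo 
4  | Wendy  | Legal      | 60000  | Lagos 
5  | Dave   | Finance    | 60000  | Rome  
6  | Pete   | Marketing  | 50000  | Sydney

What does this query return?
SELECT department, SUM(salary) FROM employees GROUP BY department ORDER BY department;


Summing salary within each department:
  Finance: 60000 = 60000
  Legal: 60000 + 40000 + 60000 = 160000
  Marketing: 50000 = 50000
  Sales: 110000 = 110000


4 groups:
Finance, 60000
Legal, 160000
Marketing, 50000
Sales, 110000


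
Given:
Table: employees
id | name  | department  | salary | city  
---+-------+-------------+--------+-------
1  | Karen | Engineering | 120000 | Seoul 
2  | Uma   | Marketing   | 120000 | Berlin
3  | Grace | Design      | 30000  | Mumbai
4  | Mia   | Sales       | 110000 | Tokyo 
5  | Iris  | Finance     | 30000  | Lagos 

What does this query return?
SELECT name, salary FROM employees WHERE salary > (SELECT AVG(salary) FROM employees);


Subquery: AVG(salary) = 82000.0
Filtering: salary > 82000.0
  Karen (120000) -> MATCH
  Uma (120000) -> MATCH
  Mia (110000) -> MATCH


3 rows:
Karen, 120000
Uma, 120000
Mia, 110000


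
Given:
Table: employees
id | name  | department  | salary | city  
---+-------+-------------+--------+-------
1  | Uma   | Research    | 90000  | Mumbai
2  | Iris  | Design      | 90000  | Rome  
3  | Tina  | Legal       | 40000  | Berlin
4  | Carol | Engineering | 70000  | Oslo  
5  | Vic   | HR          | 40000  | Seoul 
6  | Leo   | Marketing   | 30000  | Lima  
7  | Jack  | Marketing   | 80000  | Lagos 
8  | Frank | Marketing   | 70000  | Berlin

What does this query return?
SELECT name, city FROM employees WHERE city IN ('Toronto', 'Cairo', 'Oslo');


Filtering: city IN ('Toronto', 'Cairo', 'Oslo')
Matching: 1 rows

1 rows:
Carol, Oslo


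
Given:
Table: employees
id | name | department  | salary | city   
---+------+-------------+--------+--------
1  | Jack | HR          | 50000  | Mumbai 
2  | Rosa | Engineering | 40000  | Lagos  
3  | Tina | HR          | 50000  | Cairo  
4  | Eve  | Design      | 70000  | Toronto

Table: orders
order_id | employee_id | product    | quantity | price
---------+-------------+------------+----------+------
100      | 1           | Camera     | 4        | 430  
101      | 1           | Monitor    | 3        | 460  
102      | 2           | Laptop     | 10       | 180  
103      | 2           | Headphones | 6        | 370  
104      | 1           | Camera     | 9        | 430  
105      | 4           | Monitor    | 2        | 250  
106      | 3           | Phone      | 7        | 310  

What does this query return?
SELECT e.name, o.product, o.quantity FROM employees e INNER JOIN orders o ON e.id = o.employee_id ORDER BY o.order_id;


Joining employees.id = orders.employee_id:
  employee Jack (id=1) -> order Camera
  employee Jack (id=1) -> order Monitor
  employee Rosa (id=2) -> order Laptop
  employee Rosa (id=2) -> order Headphones
  employee Jack (id=1) -> order Camera
  employee Eve (id=4) -> order Monitor
  employee Tina (id=3) -> order Phone


7 rows:
Jack, Camera, 4
Jack, Monitor, 3
Rosa, Laptop, 10
Rosa, Headphones, 6
Jack, Camera, 9
Eve, Monitor, 2
Tina, Phone, 7


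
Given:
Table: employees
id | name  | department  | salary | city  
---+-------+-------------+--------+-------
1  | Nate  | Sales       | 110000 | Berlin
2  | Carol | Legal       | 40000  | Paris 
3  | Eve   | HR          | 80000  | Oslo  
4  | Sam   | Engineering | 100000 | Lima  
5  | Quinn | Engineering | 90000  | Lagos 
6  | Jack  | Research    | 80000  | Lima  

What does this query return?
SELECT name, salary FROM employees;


Projecting columns: name, salary

6 rows:
Nate, 110000
Carol, 40000
Eve, 80000
Sam, 100000
Quinn, 90000
Jack, 80000


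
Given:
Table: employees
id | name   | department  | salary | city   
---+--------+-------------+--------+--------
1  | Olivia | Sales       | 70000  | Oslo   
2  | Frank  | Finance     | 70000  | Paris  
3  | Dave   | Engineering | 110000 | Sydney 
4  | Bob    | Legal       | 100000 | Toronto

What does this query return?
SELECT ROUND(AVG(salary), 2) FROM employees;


SUM(salary) = 350000
COUNT = 4
ROUND(AVG, 2) = ROUND(350000 / 4, 2) = 87500.0

87500.0


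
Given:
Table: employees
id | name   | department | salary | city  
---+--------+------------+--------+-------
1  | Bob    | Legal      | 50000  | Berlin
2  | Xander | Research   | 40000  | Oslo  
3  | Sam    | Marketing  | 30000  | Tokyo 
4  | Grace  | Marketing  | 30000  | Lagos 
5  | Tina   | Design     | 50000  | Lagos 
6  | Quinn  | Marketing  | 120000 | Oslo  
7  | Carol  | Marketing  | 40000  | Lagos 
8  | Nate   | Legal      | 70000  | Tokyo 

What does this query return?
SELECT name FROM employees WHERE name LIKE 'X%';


LIKE 'X%' matches names starting with 'X'
Matching: 1

1 rows:
Xander


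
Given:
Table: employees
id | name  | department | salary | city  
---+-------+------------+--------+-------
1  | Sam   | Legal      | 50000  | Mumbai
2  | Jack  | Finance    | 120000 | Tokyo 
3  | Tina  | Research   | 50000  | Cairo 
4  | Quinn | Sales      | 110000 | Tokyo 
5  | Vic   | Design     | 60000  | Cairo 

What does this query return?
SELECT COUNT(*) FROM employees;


COUNT(*) counts all rows

5


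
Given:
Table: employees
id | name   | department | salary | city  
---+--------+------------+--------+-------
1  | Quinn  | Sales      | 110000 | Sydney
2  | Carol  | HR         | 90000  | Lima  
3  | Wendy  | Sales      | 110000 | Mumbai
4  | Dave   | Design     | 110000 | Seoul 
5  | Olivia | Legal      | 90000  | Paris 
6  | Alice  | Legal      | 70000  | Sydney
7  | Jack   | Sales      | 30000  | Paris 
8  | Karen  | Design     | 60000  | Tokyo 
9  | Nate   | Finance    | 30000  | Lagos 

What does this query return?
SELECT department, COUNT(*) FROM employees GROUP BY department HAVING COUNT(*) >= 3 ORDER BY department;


Groups with count >= 3:
  Sales: 3 -> PASS
  Design: 2 -> filtered out
  Finance: 1 -> filtered out
  HR: 1 -> filtered out
  Legal: 2 -> filtered out


1 groups:
Sales, 3


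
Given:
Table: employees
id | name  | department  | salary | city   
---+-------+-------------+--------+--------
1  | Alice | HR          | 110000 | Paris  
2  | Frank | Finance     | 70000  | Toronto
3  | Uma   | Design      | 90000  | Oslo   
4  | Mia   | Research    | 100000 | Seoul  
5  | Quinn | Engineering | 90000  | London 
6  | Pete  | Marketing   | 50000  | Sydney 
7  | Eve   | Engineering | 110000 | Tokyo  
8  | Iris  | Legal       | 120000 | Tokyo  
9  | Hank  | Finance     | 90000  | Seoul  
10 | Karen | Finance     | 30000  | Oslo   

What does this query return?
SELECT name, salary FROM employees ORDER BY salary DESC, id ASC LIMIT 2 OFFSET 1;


Sort by salary DESC (id ASC tiebreak), then skip 1 and take 2
Rows 2 through 3

2 rows:
Alice, 110000
Eve, 110000


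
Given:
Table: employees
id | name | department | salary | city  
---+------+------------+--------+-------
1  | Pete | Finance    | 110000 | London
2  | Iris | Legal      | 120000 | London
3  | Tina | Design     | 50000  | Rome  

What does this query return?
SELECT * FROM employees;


SELECT * returns all 3 rows with all columns

3 rows:
1, Pete, Finance, 110000, London
2, Iris, Legal, 120000, London
3, Tina, Design, 50000, Rome


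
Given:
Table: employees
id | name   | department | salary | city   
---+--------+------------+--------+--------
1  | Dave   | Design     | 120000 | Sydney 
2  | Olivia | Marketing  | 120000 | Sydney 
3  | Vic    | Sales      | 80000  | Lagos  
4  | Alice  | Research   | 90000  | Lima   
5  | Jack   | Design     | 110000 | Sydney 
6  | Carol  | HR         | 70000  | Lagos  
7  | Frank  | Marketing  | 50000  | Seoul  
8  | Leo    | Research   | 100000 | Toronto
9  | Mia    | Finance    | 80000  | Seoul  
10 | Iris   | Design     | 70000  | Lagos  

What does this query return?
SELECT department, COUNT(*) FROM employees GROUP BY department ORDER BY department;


Assigning each row to its department group:
  Dave -> Design
  Olivia -> Marketing
  Vic -> Sales
  Alice -> Research
  Jack -> Design
  Carol -> HR
  Frank -> Marketing
  Leo -> Research
  Mia -> Finance
  Iris -> Design


6 groups:
Design, 3
Finance, 1
HR, 1
Marketing, 2
Research, 2
Sales, 1


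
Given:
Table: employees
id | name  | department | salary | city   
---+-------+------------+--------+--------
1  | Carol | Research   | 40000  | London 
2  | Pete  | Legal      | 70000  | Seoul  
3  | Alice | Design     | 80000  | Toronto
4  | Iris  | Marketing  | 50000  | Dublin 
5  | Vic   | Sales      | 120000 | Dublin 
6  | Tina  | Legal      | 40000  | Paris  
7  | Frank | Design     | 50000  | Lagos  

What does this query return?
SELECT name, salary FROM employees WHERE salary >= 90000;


Filtering: salary >= 90000
Matching: 1 rows

1 rows:
Vic, 120000


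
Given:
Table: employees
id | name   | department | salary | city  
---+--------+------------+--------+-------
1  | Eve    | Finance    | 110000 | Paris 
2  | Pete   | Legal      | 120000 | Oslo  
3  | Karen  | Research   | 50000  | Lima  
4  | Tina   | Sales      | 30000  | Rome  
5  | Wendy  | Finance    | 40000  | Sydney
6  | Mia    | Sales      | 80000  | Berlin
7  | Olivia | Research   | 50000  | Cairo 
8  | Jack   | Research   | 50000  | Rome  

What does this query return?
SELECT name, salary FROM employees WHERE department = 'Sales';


Filtering: department = 'Sales'
Matching rows: 2

2 rows:
Tina, 30000
Mia, 80000


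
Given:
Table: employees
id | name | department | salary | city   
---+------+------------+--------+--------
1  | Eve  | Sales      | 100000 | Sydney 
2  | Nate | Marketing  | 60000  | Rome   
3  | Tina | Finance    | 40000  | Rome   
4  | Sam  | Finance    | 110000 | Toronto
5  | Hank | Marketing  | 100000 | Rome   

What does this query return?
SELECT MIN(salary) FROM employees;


Salaries: 100000, 60000, 40000, 110000, 100000
MIN = 40000

40000


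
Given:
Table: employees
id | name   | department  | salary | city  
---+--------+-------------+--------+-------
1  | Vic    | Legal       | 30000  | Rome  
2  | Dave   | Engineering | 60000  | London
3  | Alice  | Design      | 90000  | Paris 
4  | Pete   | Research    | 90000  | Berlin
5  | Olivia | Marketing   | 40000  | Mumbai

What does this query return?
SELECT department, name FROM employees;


Projecting columns: department, name

5 rows:
Legal, Vic
Engineering, Dave
Design, Alice
Research, Pete
Marketing, Olivia


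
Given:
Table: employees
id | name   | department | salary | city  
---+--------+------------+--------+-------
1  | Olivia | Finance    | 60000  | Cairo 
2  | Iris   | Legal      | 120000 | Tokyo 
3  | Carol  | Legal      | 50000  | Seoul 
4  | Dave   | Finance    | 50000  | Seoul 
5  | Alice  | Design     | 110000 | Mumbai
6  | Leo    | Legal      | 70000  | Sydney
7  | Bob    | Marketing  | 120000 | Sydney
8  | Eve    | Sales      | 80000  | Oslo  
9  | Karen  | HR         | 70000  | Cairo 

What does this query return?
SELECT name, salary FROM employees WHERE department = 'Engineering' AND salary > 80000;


Filtering: department = 'Engineering' AND salary > 80000
Matching: 0 rows

Empty result set (0 rows)


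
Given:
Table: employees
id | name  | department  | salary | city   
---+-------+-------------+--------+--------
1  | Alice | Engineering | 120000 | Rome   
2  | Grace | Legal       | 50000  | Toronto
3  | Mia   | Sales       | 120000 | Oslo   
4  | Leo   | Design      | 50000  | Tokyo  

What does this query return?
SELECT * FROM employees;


SELECT * returns all 4 rows with all columns

4 rows:
1, Alice, Engineering, 120000, Rome
2, Grace, Legal, 50000, Toronto
3, Mia, Sales, 120000, Oslo
4, Leo, Design, 50000, Tokyo


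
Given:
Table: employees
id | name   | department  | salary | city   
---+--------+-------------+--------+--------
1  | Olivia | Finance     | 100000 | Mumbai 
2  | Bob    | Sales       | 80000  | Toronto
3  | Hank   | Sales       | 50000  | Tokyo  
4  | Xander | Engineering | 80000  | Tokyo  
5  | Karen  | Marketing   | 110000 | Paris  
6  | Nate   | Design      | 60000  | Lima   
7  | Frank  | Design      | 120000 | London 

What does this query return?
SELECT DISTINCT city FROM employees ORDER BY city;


All 'city' values (row order): Mumbai, Toronto, Tokyo, Tokyo, Paris, Lima, London
Removing duplicates leaves 6 unique value(s).

6 values:
Lima
London
Mumbai
Paris
Tokyo
Toronto


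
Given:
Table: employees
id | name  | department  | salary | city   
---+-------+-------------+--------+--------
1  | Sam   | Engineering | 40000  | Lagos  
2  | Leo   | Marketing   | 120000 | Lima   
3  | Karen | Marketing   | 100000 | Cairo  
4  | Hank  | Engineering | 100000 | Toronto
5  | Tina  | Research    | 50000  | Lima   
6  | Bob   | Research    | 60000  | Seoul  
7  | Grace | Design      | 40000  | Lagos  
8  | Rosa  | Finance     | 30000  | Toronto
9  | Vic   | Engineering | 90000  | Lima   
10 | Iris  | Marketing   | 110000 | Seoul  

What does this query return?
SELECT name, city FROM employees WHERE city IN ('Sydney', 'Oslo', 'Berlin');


Filtering: city IN ('Sydney', 'Oslo', 'Berlin')
Matching: 0 rows

Empty result set (0 rows)


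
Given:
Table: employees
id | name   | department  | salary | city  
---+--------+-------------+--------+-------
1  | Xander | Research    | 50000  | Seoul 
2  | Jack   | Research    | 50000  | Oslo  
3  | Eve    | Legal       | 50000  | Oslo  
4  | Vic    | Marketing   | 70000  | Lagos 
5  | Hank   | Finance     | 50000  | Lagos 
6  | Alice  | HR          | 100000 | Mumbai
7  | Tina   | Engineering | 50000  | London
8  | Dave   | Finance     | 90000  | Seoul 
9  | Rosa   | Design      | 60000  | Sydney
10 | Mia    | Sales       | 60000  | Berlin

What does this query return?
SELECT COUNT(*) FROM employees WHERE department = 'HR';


Counting rows where department = 'HR'
  Alice -> MATCH


1


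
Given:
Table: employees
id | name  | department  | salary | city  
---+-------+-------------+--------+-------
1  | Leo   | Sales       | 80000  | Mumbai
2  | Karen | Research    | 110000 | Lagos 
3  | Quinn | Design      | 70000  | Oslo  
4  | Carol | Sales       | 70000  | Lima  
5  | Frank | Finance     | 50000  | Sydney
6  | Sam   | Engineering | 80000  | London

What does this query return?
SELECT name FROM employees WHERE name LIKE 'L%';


LIKE 'L%' matches names starting with 'L'
Matching: 1

1 rows:
Leo


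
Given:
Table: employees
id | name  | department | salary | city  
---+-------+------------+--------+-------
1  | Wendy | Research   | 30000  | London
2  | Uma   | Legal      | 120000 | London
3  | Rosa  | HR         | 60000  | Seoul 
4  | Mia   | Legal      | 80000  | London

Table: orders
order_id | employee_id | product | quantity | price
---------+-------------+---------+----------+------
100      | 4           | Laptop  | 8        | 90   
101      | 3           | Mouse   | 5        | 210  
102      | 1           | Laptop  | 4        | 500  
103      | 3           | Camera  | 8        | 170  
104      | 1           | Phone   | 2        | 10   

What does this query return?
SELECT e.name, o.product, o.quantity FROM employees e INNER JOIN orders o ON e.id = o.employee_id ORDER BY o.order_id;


Joining employees.id = orders.employee_id:
  employee Mia (id=4) -> order Laptop
  employee Rosa (id=3) -> order Mouse
  employee Wendy (id=1) -> order Laptop
  employee Rosa (id=3) -> order Camera
  employee Wendy (id=1) -> order Phone


5 rows:
Mia, Laptop, 8
Rosa, Mouse, 5
Wendy, Laptop, 4
Rosa, Camera, 8
Wendy, Phone, 2


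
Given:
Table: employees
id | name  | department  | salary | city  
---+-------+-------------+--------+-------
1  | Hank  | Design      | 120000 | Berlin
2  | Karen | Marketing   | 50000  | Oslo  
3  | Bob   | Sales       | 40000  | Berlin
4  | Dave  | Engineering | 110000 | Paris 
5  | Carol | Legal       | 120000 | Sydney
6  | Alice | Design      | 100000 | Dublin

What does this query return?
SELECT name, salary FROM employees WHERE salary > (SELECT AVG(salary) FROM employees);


Subquery: AVG(salary) = 90000.0
Filtering: salary > 90000.0
  Hank (120000) -> MATCH
  Dave (110000) -> MATCH
  Carol (120000) -> MATCH
  Alice (100000) -> MATCH


4 rows:
Hank, 120000
Dave, 110000
Carol, 120000
Alice, 100000


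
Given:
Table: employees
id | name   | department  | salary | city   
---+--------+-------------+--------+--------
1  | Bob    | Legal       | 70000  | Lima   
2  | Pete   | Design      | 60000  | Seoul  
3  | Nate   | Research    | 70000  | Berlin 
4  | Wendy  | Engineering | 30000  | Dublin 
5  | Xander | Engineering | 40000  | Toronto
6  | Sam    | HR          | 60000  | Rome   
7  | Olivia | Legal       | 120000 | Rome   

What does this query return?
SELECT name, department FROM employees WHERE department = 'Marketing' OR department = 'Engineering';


Filtering: department = 'Marketing' OR 'Engineering'
Matching: 2 rows

2 rows:
Wendy, Engineering
Xander, Engineering


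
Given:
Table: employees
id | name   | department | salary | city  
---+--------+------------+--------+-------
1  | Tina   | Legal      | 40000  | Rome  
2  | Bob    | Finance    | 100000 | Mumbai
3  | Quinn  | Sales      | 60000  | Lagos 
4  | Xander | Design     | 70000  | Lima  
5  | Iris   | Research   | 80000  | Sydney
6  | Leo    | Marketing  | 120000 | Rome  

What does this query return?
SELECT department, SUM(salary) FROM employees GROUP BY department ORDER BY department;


Summing salary within each department:
  Design: 70000 = 70000
  Finance: 100000 = 100000
  Legal: 40000 = 40000
  Marketing: 120000 = 120000
  Research: 80000 = 80000
  Sales: 60000 = 60000


6 groups:
Design, 70000
Finance, 100000
Legal, 40000
Marketing, 120000
Research, 80000
Sales, 60000


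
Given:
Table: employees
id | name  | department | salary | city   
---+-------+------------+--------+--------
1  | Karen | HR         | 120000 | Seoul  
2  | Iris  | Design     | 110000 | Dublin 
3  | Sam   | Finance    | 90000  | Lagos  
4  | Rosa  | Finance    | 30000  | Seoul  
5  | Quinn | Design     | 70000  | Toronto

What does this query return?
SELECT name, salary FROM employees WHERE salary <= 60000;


Filtering: salary <= 60000
Matching: 1 rows

1 rows:
Rosa, 30000


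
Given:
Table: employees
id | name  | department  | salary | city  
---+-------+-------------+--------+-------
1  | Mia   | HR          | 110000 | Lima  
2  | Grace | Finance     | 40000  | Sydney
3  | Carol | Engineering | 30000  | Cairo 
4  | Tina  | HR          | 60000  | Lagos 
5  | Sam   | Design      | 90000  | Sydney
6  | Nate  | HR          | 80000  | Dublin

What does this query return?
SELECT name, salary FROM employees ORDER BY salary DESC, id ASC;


Sorting by salary DESC, then id ASC for ties

6 rows:
Mia, 110000
Sam, 90000
Nate, 80000
Tina, 60000
Grace, 40000
Carol, 30000


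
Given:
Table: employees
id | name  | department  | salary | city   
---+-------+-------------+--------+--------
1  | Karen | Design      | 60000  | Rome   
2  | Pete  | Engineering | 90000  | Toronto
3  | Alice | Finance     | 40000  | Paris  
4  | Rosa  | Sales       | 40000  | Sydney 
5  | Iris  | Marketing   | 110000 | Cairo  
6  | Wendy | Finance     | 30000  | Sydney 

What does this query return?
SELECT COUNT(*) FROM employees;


COUNT(*) counts all rows

6


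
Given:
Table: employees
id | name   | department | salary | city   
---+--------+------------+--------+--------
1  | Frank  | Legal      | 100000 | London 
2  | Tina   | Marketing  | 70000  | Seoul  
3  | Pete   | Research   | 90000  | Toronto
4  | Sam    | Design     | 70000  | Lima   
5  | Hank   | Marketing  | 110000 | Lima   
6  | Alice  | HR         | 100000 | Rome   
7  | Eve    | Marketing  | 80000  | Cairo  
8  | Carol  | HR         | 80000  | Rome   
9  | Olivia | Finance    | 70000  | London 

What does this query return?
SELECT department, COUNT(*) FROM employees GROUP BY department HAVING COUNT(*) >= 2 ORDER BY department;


Groups with count >= 2:
  HR: 2 -> PASS
  Marketing: 3 -> PASS
  Design: 1 -> filtered out
  Finance: 1 -> filtered out
  Legal: 1 -> filtered out
  Research: 1 -> filtered out


2 groups:
HR, 2
Marketing, 3


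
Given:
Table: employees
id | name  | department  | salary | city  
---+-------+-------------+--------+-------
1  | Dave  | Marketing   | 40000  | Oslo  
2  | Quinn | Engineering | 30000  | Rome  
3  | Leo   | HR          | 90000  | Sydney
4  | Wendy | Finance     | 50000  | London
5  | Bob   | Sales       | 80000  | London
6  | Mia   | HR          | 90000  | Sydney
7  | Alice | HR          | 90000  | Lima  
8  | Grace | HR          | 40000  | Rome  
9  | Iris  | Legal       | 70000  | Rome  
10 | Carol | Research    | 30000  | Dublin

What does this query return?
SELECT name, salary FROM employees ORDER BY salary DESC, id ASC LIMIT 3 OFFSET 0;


Sort by salary DESC (id ASC tiebreak), then skip 0 and take 3
Rows 1 through 3

3 rows:
Leo, 90000
Mia, 90000
Alice, 90000


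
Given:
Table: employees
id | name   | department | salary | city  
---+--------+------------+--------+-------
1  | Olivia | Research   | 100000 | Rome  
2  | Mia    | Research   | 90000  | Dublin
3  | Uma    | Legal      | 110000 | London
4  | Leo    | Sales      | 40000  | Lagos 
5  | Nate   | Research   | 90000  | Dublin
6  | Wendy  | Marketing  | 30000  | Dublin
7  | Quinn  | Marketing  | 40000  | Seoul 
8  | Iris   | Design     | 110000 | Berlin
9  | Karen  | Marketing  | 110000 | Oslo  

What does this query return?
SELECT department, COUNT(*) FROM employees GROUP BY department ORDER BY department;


Assigning each row to its department group:
  Olivia -> Research
  Mia -> Research
  Uma -> Legal
  Leo -> Sales
  Nate -> Research
  Wendy -> Marketing
  Quinn -> Marketing
  Iris -> Design
  Karen -> Marketing


5 groups:
Design, 1
Legal, 1
Marketing, 3
Research, 3
Sales, 1


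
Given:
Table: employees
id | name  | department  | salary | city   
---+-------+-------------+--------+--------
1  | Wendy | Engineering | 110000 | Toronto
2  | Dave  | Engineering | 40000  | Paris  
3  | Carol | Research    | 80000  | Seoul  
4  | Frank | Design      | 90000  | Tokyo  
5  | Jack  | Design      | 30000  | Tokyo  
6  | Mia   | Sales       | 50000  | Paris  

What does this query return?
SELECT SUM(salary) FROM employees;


SUM(salary) = 110000 + 40000 + 80000 + 90000 + 30000 + 50000 = 400000

400000


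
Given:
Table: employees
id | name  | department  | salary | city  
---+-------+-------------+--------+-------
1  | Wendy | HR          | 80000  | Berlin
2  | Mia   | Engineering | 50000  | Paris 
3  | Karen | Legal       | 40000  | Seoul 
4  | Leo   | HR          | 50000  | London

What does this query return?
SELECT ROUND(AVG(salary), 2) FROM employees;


SUM(salary) = 220000
COUNT = 4
ROUND(AVG, 2) = ROUND(220000 / 4, 2) = 55000.0

55000.0


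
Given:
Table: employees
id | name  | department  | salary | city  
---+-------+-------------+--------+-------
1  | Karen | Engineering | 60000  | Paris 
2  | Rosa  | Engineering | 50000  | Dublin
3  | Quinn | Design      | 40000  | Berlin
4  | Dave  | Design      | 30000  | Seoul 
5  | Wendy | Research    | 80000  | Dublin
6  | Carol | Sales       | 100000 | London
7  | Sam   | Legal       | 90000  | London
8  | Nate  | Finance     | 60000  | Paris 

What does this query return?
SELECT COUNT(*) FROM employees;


COUNT(*) counts all rows

8


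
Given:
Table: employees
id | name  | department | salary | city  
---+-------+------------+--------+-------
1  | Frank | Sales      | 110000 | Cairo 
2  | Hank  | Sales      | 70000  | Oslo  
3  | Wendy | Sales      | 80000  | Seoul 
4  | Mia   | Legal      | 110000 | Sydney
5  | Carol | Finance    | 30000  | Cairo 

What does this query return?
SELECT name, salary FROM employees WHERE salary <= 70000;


Filtering: salary <= 70000
Matching: 2 rows

2 rows:
Hank, 70000
Carol, 30000


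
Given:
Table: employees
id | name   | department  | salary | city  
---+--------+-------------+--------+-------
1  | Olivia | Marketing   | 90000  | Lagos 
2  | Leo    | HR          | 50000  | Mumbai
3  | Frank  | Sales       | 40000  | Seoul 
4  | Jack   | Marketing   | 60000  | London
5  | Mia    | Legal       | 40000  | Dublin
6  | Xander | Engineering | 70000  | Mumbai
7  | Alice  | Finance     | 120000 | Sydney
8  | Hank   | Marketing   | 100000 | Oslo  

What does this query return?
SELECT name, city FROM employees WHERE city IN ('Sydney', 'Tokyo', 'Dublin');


Filtering: city IN ('Sydney', 'Tokyo', 'Dublin')
Matching: 2 rows

2 rows:
Mia, Dublin
Alice, Sydney


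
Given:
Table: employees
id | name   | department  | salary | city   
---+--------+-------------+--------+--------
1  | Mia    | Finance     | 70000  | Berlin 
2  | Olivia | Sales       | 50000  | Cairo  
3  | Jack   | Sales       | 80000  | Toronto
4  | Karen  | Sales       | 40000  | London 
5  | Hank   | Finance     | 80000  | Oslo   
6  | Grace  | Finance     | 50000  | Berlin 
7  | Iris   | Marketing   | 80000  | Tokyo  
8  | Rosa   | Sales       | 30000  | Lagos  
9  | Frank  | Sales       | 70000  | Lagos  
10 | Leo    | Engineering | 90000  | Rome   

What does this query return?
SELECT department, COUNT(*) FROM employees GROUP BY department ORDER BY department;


Assigning each row to its department group:
  Mia -> Finance
  Olivia -> Sales
  Jack -> Sales
  Karen -> Sales
  Hank -> Finance
  Grace -> Finance
  Iris -> Marketing
  Rosa -> Sales
  Frank -> Sales
  Leo -> Engineering


4 groups:
Engineering, 1
Finance, 3
Marketing, 1
Sales, 5


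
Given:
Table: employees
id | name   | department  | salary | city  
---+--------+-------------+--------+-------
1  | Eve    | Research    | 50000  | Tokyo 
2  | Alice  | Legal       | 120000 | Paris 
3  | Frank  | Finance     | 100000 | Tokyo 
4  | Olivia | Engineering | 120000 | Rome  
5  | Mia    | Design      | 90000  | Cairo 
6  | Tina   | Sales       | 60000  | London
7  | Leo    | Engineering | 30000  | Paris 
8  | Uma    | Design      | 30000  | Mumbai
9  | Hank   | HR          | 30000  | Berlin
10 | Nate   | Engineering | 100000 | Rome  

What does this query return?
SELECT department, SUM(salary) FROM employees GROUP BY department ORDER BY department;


Summing salary within each department:
  Design: 90000 + 30000 = 120000
  Engineering: 120000 + 30000 + 100000 = 250000
  Finance: 100000 = 100000
  HR: 30000 = 30000
  Legal: 120000 = 120000
  Research: 50000 = 50000
  Sales: 60000 = 60000


7 groups:
Design, 120000
Engineering, 250000
Finance, 100000
HR, 30000
Legal, 120000
Research, 50000
Sales, 60000


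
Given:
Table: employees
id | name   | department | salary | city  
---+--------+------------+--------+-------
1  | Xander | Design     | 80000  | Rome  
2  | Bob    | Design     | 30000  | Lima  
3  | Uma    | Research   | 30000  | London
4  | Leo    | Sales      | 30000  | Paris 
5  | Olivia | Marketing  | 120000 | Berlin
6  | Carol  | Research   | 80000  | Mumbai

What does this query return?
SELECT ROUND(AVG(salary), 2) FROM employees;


SUM(salary) = 370000
COUNT = 6
ROUND(AVG, 2) = ROUND(370000 / 6, 2) = 61666.67

61666.67


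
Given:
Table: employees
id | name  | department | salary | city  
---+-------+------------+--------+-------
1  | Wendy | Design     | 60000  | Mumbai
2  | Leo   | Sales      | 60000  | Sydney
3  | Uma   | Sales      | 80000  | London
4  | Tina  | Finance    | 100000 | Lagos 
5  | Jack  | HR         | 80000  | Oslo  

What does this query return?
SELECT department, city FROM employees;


Projecting columns: department, city

5 rows:
Design, Mumbai
Sales, Sydney
Sales, London
Finance, Lagos
HR, Oslo


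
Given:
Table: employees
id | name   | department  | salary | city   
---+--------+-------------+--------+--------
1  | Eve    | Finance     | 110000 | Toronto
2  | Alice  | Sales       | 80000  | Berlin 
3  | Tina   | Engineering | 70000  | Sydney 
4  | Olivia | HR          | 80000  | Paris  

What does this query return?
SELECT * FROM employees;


SELECT * returns all 4 rows with all columns

4 rows:
1, Eve, Finance, 110000, Toronto
2, Alice, Sales, 80000, Berlin
3, Tina, Engineering, 70000, Sydney
4, Olivia, HR, 80000, Paris


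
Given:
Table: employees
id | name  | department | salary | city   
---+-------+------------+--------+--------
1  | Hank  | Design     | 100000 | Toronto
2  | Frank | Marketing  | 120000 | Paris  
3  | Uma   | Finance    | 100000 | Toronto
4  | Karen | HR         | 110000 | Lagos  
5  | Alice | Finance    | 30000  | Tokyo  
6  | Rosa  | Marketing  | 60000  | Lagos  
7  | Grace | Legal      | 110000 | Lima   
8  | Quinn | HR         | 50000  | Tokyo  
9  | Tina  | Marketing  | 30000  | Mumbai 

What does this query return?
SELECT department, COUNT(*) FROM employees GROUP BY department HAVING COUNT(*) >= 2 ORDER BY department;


Groups with count >= 2:
  Finance: 2 -> PASS
  HR: 2 -> PASS
  Marketing: 3 -> PASS
  Design: 1 -> filtered out
  Legal: 1 -> filtered out


3 groups:
Finance, 2
HR, 2
Marketing, 3


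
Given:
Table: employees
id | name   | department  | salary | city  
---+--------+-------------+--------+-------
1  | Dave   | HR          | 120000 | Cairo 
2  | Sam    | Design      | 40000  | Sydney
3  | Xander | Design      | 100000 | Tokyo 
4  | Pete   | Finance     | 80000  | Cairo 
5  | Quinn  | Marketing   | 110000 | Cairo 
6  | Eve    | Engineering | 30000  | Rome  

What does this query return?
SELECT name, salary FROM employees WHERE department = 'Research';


Filtering: department = 'Research'
Matching rows: 0

Empty result set (0 rows)


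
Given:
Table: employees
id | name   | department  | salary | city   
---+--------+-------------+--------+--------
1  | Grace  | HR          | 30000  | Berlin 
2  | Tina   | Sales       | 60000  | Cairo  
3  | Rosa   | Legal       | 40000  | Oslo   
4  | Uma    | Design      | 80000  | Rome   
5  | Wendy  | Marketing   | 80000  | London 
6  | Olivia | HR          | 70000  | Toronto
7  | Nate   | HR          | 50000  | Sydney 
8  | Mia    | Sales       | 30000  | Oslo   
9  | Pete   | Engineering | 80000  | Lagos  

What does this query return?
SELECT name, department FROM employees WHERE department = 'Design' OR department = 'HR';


Filtering: department = 'Design' OR 'HR'
Matching: 4 rows

4 rows:
Grace, HR
Uma, Design
Olivia, HR
Nate, HR


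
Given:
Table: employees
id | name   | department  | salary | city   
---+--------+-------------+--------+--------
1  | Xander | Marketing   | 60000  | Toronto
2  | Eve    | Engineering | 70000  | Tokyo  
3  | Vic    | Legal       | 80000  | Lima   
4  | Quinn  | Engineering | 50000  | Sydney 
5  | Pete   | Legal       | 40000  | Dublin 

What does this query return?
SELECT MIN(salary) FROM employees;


Salaries: 60000, 70000, 80000, 50000, 40000
MIN = 40000

40000


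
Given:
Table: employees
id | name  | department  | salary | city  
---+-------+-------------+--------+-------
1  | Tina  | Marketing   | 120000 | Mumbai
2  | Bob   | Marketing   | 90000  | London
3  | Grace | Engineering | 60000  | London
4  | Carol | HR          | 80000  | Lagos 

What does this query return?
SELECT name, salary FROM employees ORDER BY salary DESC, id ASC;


Sorting by salary DESC, then id ASC for ties

4 rows:
Tina, 120000
Bob, 90000
Carol, 80000
Grace, 60000
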